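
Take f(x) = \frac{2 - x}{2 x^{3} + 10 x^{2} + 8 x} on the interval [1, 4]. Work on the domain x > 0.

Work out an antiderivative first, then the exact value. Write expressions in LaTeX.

Antiderivative: F(x) = - \frac{2 \log{\left(x + 1 \right)} - \log{\left(x^{2} + 4 x \right)}}{4}; value = - \frac{3 \log{\left(5 \right)}}{4} + \frac{\log{\left(2 \right)}}{2} + \frac{\log{\left(32 \right)}}{4}

Factor the denominator (2 x \left(x + 1\right) \left(x + 4\right)) and decompose: f = \frac{1}{4 \left(x + 4\right)} - \frac{1}{2 \left(x + 1\right)} + \frac{1}{4 x}; each piece integrates to a log, atan, or power term.
F(x) = - \frac{2 \log{\left(x + 1 \right)} - \log{\left(x^{2} + 4 x \right)}}{4} is an antiderivative of f.
Check: d/dx[- \frac{2 \log{\left(x + 1 \right)} - \log{\left(x^{2} + 4 x \right)}}{4}] = \frac{2 - x}{2 x^{3} + 10 x^{2} + 8 x} = f(x).
F(4) = - \frac{\log{\left(5 \right)}}{2} + \frac{\log{\left(32 \right)}}{4}; F(1) = - \frac{\log{\left(2 \right)}}{2} + \frac{\log{\left(5 \right)}}{4}.
Integral = F(4) - F(1) = - \frac{3 \log{\left(5 \right)}}{4} + \frac{\log{\left(2 \right)}}{2} + \frac{\log{\left(32 \right)}}{4}.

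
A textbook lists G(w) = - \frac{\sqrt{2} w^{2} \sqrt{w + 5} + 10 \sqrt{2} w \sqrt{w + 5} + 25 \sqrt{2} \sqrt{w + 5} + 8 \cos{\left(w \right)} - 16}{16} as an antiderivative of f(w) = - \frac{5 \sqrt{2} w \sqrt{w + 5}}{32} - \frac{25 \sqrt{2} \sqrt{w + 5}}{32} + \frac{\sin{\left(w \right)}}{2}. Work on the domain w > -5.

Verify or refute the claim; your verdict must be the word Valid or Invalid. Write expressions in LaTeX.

Valid: G'(w) = f(w).

d/dw[G] = \frac{- 5 \sqrt{2} w^{2} - 50 \sqrt{2} w + 16 \sqrt{w + 5} \sin{\left(w \right)} - 125 \sqrt{2}}{32 \sqrt{w + 5}}
This equals f(w) exactly, so the claim holds.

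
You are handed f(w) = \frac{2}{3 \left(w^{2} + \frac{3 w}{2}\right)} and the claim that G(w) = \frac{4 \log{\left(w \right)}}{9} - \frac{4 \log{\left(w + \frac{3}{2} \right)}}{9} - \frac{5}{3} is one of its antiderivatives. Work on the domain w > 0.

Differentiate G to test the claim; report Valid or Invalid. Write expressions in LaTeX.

Valid - differentiating G returns exactly f.

d/dw[G] = \frac{4}{6 w^{2} + 9 w}
This equals f(w) exactly, so the claim holds.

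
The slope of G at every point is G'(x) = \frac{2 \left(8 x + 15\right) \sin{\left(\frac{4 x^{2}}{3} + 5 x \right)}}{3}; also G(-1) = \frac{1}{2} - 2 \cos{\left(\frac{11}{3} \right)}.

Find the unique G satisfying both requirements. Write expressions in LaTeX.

G(x) = \frac{1}{2} - 2 \cos{\left(\frac{4 x^{2}}{3} + 5 x \right)}

G'(x) matches the chain-rule pattern g'(h)*h' with inner function h(x) = \frac{4 x^{2}}{3} + 5 x; substituting u = h(x) collapses the integral.
A general antiderivative is - 2 \cos{\left(\frac{4 x^{2}}{3} + 5 x \right)} + C.
The condition gives C = \frac{1}{2} - 2 \cos{\left(\frac{11}{3} \right)} - (- 2 \cos{\left(\frac{11}{3} \right)}) = \frac{1}{2}.
So G(x) = \frac{1}{2} - 2 \cos{\left(\frac{4 x^{2}}{3} + 5 x \right)}.
Check: d/dx[\frac{1}{2} - 2 \cos{\left(\frac{4 x^{2}}{3} + 5 x \right)}] = \frac{16 x \sin{\left(\frac{4 x^{2}}{3} + 5 x \right)}}{3} + 10 \sin{\left(\frac{4 x^{2}}{3} + 5 x \right)}, which equals G'(x).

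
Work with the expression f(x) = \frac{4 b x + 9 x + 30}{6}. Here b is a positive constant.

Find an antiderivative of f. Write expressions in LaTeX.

An antiderivative F(x) passes only if d/dx[F] lands on f(x) exactly.
Check: d/dx[\frac{x \left(4 b x + 9 x + 60\right)}{12}] = \frac{2 b x}{3} + \frac{3 x}{2} + 5, which equals f(x).

An antiderivative is F(x) = \frac{x \left(4 b x + 9 x + 60\right)}{12}.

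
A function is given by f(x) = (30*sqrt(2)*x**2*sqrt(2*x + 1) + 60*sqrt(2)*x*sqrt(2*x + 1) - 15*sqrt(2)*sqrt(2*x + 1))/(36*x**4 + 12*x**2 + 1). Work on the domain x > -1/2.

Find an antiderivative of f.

An antiderivative is F(x) = -20*x*sqrt(4*x + 2)/(12*x**2 + 2) - 10*sqrt(4*x + 2)/(12*x**2 + 2).

f has the shape u'v + uv' for u = -5/(4*(3*x**2 + 1/2)) and v = (4*x + 2)**(3/2) — it is the derivative of the product u*v.
Check: d/dx[-20*x*sqrt(4*x + 2)/(12*x**2 + 2) - 10*sqrt(4*x + 2)/(12*x**2 + 2)] = (60*sqrt(2)*x**3 + 150*sqrt(2)*x**2 + 30*sqrt(2)*x - 15*sqrt(2))/(36*x**4*sqrt(2*x + 1) + 12*x**2*sqrt(2*x + 1) + sqrt(2*x + 1)), which equals f(x).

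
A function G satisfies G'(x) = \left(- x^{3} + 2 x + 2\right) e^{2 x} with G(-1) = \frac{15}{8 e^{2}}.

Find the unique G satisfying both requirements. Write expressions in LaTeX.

Recognize the product-rule pattern: G'(x) = u'v + uv' with u = - \frac{x^{3}}{2} + \frac{3 x^{2}}{4} + \frac{x}{4} + \frac{7}{8}, v = e^{2 x}, so integration by parts undoes it.
A general antiderivative is \frac{\left(- 4 x^{3} + 6 x^{2} + 2 x + 7\right) e^{2 x}}{8} + C.
The condition gives C = \frac{15}{8 e^{2}} - (\frac{15}{8 e^{2}}) = 0.
So G(x) = - \frac{\left(4 x^{3} - 6 x^{2} - 2 x - 7\right) e^{2 x}}{8}.
Check: d/dx[- \frac{\left(4 x^{3} - 6 x^{2} - 2 x - 7\right) e^{2 x}}{8}] = - x^{3} e^{2 x} + 2 x e^{2 x} + 2 e^{2 x}, which equals G'(x).

G(x) = - \frac{\left(4 x^{3} - 6 x^{2} - 2 x - 7\right) e^{2 x}}{8}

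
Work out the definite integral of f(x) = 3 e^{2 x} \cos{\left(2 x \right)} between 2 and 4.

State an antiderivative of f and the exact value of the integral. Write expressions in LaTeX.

Check any antiderivative F(x) by computing F'(x) and comparing it with f(x).
F(x) = \frac{3 \left(\sin{\left(2 x \right)} + \cos{\left(2 x \right)}\right) e^{2 x}}{4} is an antiderivative of f.
Check: d/dx[\frac{3 \left(\sin{\left(2 x \right)} + \cos{\left(2 x \right)}\right) e^{2 x}}{4}] = 3 e^{2 x} \cos{\left(2 x \right)} = f(x).
F(4) = \frac{3 e^{8} \cos{\left(8 \right)}}{4} + \frac{3 e^{8} \sin{\left(8 \right)}}{4}; F(2) = \frac{3 e^{4} \sin{\left(4 \right)}}{4} + \frac{3 e^{4} \cos{\left(4 \right)}}{4}.
Integral = F(4) - F(2) = \frac{3 e^{8} \cos{\left(8 \right)}}{4} - \frac{3 e^{4} \cos{\left(4 \right)}}{4} - \frac{3 e^{4} \sin{\left(4 \right)}}{4} + \frac{3 e^{8} \sin{\left(8 \right)}}{4}.

Antiderivative: F(x) = \frac{3 \left(\sin{\left(2 x \right)} + \cos{\left(2 x \right)}\right) e^{2 x}}{4}; value = \frac{3 e^{8} \cos{\left(8 \right)}}{4} - \frac{3 e^{4} \cos{\left(4 \right)}}{4} - \frac{3 e^{4} \sin{\left(4 \right)}}{4} + \frac{3 e^{8} \sin{\left(8 \right)}}{4}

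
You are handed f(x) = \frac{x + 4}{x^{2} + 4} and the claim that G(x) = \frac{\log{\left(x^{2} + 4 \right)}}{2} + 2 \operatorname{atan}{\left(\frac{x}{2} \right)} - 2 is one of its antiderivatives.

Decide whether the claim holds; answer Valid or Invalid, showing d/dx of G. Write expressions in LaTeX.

d/dx[G] = \frac{x + 4}{x^{2} + 4}
This equals f(x) exactly, so the claim holds.

Valid: G'(x) = f(x).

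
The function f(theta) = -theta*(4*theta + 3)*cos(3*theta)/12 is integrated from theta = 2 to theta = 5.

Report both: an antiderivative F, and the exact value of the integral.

Whatever form F(theta) takes, F'(theta) = f(theta) is non-negotiable.
F(theta) = -theta**2*sin(3*theta)/9 - theta*sin(3*theta)/12 - 2*theta*cos(3*theta)/27 + 2*sin(3*theta)/81 - cos(3*theta)/36 is an antiderivative of f.
Check: d/dtheta[-theta**2*sin(3*theta)/9 - theta*sin(3*theta)/12 - 2*theta*cos(3*theta)/27 + 2*sin(3*theta)/81 - cos(3*theta)/36] = -theta**2*cos(3*theta)/3 - theta*cos(3*theta)/4, which equals f(theta).
F(5) = -1027*sin(15)/324 - 43*cos(15)/108; F(2) = -19*cos(6)/108 - 95*sin(6)/162.
Integral = F(5) - F(2) = -1027*sin(15)/324 + 95*sin(6)/162 + 19*cos(6)/108 - 43*cos(15)/108.

Antiderivative: F(theta) = -theta**2*sin(3*theta)/9 - theta*sin(3*theta)/12 - 2*theta*cos(3*theta)/27 + 2*sin(3*theta)/81 - cos(3*theta)/36; value = -1027*sin(15)/324 + 95*sin(6)/162 + 19*cos(6)/108 - 43*cos(15)/108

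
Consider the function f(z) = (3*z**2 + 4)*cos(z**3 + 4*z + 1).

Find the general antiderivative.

f matches the chain-rule pattern g'(h)*h' with inner function h(z) = z**3 + 4*z + 1; substituting u = h(z) collapses the integral.
Check: d/dz[sin(z**3 + 4*z + 1)] = 3*z**2*cos(z**3 + 4*z + 1) + 4*cos(z**3 + 4*z + 1), which equals f(z).

F(z) = sin(z**3 + 4*z + 1) + C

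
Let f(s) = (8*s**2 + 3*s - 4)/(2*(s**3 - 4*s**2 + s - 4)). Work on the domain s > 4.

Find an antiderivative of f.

An antiderivative is F(s) = 4*log(s - 4) + 3*atan(s)/2.

Whatever form F(s) takes, F'(s) = f(s) is non-negotiable.
Check: d/ds[4*log(s - 4) + 3*atan(s)/2] = (8*s**2 + 3*s - 4)/(2*s**3 - 8*s**2 + 2*s - 8), which equals f(s).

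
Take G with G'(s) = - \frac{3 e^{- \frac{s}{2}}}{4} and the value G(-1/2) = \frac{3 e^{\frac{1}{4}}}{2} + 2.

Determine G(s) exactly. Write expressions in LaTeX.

Recover the given G'(s) by differentiating a candidate G(s); any mismatch rules it out.
A general antiderivative is \frac{3 e^{- \frac{s}{2}}}{2} + C.
The condition gives C = \frac{3 e^{\frac{1}{4}}}{2} + 2 - (\frac{3 e^{\frac{1}{4}}}{2}) = 2.
So G(s) = \frac{\left(4 e^{\frac{s}{2}} + 3\right) e^{- \frac{s}{2}}}{2}.
Check: d/ds[\frac{\left(4 e^{\frac{s}{2}} + 3\right) e^{- \frac{s}{2}}}{2}] = - \frac{3 e^{- \frac{s}{2}}}{4} = G'(s).

G(s) = \frac{\left(4 e^{\frac{s}{2}} + 3\right) e^{- \frac{s}{2}}}{2}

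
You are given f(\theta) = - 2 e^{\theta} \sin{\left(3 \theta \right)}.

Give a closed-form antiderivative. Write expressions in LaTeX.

A candidate is checked by its d/d\theta: the result must match f(\theta).
Check: d/d\theta[- \frac{e^{\theta} \sin{\left(3 \theta \right)}}{5} + \frac{3 e^{\theta} \cos{\left(3 \theta \right)}}{5}] = - 2 e^{\theta} \sin{\left(3 \theta \right)} = f(\theta).

An antiderivative is F(\theta) = - \frac{e^{\theta} \sin{\left(3 \theta \right)}}{5} + \frac{3 e^{\theta} \cos{\left(3 \theta \right)}}{5}.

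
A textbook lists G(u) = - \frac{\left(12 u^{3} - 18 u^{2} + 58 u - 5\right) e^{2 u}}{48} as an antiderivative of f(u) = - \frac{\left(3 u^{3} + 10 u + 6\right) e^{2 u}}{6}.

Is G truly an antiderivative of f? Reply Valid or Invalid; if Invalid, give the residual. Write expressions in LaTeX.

d/du[G] = - \frac{u^{3} e^{2 u}}{2} - \frac{5 u e^{2 u}}{3} - e^{2 u}
This equals f(u) exactly, so the claim holds.

Valid. The derivative of G reproduces f.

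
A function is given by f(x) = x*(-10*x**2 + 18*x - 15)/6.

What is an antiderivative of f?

An antiderivative is F(x) = -5*x**4/12 + x**3 - 5*x**2/4.

For F(x) to be correct the identity F'(x) - f(x) = 0 must hold.
Check: d/dx[-5*x**4/12 + x**3 - 5*x**2/4] = -5*x**3/3 + 3*x**2 - 5*x/2, which equals f(x).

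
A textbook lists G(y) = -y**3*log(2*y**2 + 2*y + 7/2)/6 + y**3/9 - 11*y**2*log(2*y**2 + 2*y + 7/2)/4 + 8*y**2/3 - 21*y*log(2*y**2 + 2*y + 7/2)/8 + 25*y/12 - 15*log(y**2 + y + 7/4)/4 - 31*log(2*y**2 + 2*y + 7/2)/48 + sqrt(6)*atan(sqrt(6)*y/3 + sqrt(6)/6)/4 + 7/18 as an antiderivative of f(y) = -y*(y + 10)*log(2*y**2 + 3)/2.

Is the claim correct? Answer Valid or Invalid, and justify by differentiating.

Invalid: d/dy[G] - f = y**2*log(2*y**2 + 3)/2 - y**2*log(2*y**2 + 2*y + 7/2)/2 + 5*y*log(2*y**2 + 3) - 11*y*log(2*y**2 + 2*y + 7/2)/2 - 21*log(2*y**2 + 2*y + 7/2)/8, which is not 0.

d/dy[G] = -y**2*log(2*y**2 + 2*y + 7/2)/2 - 11*y*log(2*y**2 + 2*y + 7/2)/2 - 21*log(2*y**2 + 2*y + 7/2)/8
d/dy[G] - f(y) = y**2*log(2*y**2 + 3)/2 - y**2*log(2*y**2 + 2*y + 7/2)/2 + 5*y*log(2*y**2 + 3) - 11*y*log(2*y**2 + 2*y + 7/2)/2 - 21*log(2*y**2 + 2*y + 7/2)/8 != 0.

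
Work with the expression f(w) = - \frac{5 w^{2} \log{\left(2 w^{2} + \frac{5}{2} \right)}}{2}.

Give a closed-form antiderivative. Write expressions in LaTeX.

An antiderivative is F(w) = - \frac{5 w^{3} \log{\left(2 w^{2} + \frac{5}{2} \right)}}{6} + \frac{5 w^{3}}{9} - \frac{25 w}{12} + \frac{25 \sqrt{5} \operatorname{atan}{\left(\frac{2 \sqrt{5} w}{5} \right)}}{24}.

Whatever form F(w) takes, F'(w) = f(w) is non-negotiable.
Check: d/dw[- \frac{5 w^{3} \log{\left(2 w^{2} + \frac{5}{2} \right)}}{6} + \frac{5 w^{3}}{9} - \frac{25 w}{12} + \frac{25 \sqrt{5} \operatorname{atan}{\left(\frac{2 \sqrt{5} w}{5} \right)}}{24}] = - \frac{5 w^{2} \log{\left(2 w^{2} + \frac{5}{2} \right)}}{2} = f(w).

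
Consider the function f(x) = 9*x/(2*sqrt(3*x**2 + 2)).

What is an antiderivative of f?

f matches the chain-rule pattern g'(h)*h' with inner function h(x) = 3*x**2 + 2; substituting u = h(x) collapses the integral.
Check: d/dx[3*sqrt(3*x**2 + 2)/2] = 9*x/(2*sqrt(3*x**2 + 2)) = f(x).

An antiderivative is F(x) = 3*sqrt(3*x**2 + 2)/2.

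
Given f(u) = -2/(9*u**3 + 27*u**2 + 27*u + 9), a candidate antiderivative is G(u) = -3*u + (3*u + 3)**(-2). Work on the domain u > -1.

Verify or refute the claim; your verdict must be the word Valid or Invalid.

Invalid: d/du[G] - f = -3, which is not 0.

d/du[G] = (-27*u**3 - 81*u**2 - 81*u - 29)/(9*u**3 + 27*u**2 + 27*u + 9)
d/du[G] - f(u) = -3 != 0.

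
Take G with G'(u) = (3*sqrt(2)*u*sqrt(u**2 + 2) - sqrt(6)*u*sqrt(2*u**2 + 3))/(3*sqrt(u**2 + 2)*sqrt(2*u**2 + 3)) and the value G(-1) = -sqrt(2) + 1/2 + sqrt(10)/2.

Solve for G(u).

G(u) = sqrt(u**2 + 3/2) - 2*sqrt(3*u**2/2 + 3)/3 + 1/2

Since d/du undoes antidifferentiation here, G(u) must give back the stated G'(u).
A general antiderivative is sqrt(u**2 + 3/2) - 2*sqrt(3*u**2/2 + 3)/3 + C.
The condition gives C = -sqrt(2) + 1/2 + sqrt(10)/2 - (-sqrt(2) + sqrt(10)/2) = 1/2.
So G(u) = sqrt(u**2 + 3/2) - 2*sqrt(3*u**2/2 + 3)/3 + 1/2.
Check: d/du[sqrt(u**2 + 3/2) - 2*sqrt(3*u**2/2 + 3)/3 + 1/2] = (3*sqrt(2)*u*sqrt(u**2 + 2) - sqrt(6)*u*sqrt(2*u**2 + 3))/(3*sqrt(u**2 + 2)*sqrt(2*u**2 + 3)) = G'(u).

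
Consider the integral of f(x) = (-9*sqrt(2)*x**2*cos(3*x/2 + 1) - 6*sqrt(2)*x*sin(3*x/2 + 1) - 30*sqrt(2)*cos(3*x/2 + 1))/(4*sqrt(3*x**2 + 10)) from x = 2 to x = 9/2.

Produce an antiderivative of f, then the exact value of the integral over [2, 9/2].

f has the shape u'v + uv' for u = -sqrt(3*x**2/2 + 5) and v = sin(3*x/2 + 1) — it is the derivative of the product u*v.
F(x) = -sqrt(2)*sqrt(3*x**2 + 10)*sin(3*x/2 + 1)/2 is an antiderivative of f.
Check: d/dx[-sqrt(2)*sqrt(3*x**2 + 10)*sin(3*x/2 + 1)/2] = (-9*sqrt(2)*x**2*cos(3*x/2 + 1) - 6*sqrt(2)*x*sin(3*x/2 + 1) - 30*sqrt(2)*cos(3*x/2 + 1))/(4*sqrt(3*x**2 + 10)) = f(x).
F(9/2) = -sqrt(566)*sin(31/4)/4; F(2) = -sqrt(11)*sin(4).
Integral = F(9/2) - F(2) = -sqrt(566)*sin(31/4)/4 + sqrt(11)*sin(4).

Antiderivative: F(x) = -sqrt(2)*sqrt(3*x**2 + 10)*sin(3*x/2 + 1)/2; value = -sqrt(566)*sin(31/4)/4 + sqrt(11)*sin(4)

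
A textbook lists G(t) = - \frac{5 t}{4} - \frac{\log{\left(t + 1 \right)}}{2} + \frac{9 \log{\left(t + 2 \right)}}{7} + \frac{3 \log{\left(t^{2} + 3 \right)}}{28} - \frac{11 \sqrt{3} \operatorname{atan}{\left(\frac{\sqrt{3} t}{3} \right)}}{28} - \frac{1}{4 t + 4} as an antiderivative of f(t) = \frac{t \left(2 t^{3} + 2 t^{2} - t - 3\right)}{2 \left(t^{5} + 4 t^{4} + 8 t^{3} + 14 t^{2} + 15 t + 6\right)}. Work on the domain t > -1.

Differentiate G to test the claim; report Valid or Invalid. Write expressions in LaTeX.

Invalid: d/dt[G] - f = - \frac{5}{4}, which is not 0.

d/dt[G] = \frac{- 5 t^{5} - 16 t^{4} - 36 t^{3} - 72 t^{2} - 81 t - 30}{4 t^{5} + 16 t^{4} + 32 t^{3} + 56 t^{2} + 60 t + 24}
d/dt[G] - f(t) = - \frac{5}{4} != 0.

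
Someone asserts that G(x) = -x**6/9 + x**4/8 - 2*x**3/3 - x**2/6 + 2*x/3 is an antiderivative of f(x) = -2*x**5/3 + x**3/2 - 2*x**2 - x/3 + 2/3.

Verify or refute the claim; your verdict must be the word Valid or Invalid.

d/dx[G] = -2*x**5/3 + x**3/2 - 2*x**2 - x/3 + 2/3
This equals f(x) exactly, so the claim holds.

Valid - the claim checks out under differentiation.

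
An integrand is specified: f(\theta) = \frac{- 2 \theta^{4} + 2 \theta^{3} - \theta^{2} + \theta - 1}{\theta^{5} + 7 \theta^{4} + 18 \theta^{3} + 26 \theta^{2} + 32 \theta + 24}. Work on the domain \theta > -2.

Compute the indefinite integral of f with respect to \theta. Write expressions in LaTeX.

Factor the denominator (\left(\theta + 2\right)^{2} \left(\theta + 3\right) \left(\theta^{2} + 2\right)) and decompose: f = \frac{52 \theta - 35}{198 \left(\theta^{2} + 2\right)} - \frac{229}{11 \left(\theta + 3\right)} + \frac{167}{9 \left(\theta + 2\right)} - \frac{55}{6 \left(\theta + 2\right)^{2}}; each piece integrates to a log, atan, or power term.
Check: d/d\theta[\frac{167 \log{\left(\theta + 2 \right)}}{9} - \frac{229 \log{\left(\theta + 3 \right)}}{11} + \frac{13 \log{\left(\theta^{2} + 2 \right)}}{99} - \frac{35 \sqrt{2} \operatorname{atan}{\left(\frac{\sqrt{2} \theta}{2} \right)}}{396} + \frac{55}{6 \theta + 12}] = \frac{- 2 \theta^{4} + 2 \theta^{3} - \theta^{2} + \theta - 1}{\theta^{5} + 7 \theta^{4} + 18 \theta^{3} + 26 \theta^{2} + 32 \theta + 24} = f(\theta).

F(\theta) = \frac{167 \log{\left(\theta + 2 \right)}}{9} - \frac{229 \log{\left(\theta + 3 \right)}}{11} + \frac{13 \log{\left(\theta^{2} + 2 \right)}}{99} - \frac{35 \sqrt{2} \operatorname{atan}{\left(\frac{\sqrt{2} \theta}{2} \right)}}{396} + \frac{55}{6 \theta + 12} + C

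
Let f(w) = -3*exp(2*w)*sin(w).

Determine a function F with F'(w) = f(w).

Differentiate the proposed F(w) back; it has to land on f(w) exactly.
Check: d/dw[3*(-2*sin(w) + cos(w))*exp(2*w)/5] = -3*exp(2*w)*sin(w) = f(w).

An antiderivative is F(w) = 3*(-2*sin(w) + cos(w))*exp(2*w)/5.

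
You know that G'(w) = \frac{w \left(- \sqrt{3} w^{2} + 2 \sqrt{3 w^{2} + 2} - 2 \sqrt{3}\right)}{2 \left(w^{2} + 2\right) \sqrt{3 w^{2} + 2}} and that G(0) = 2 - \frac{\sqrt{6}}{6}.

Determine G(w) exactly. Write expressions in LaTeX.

Differentiate the proposed G(w) back; it has to land on the given G'(w).
A general antiderivative is - \frac{\sqrt{w^{2} + \frac{2}{3}}}{2} + \frac{\log{\left(\frac{w^{2}}{2} + 1 \right)}}{2} + C.
The condition gives C = 2 - \frac{\sqrt{6}}{6} - (- \frac{\sqrt{6}}{6}) = 2.
So G(w) = - \frac{\sqrt{w^{2} + \frac{2}{3}}}{2} + \frac{\log{\left(\frac{w^{2}}{2} + 1 \right)}}{2} + 2.
Check: d/dw[- \frac{\sqrt{w^{2} + \frac{2}{3}}}{2} + \frac{\log{\left(\frac{w^{2}}{2} + 1 \right)}}{2} + 2] = \frac{- \sqrt{3} w^{3} + 2 w \sqrt{3 w^{2} + 2} - 2 \sqrt{3} w}{2 w^{2} \sqrt{3 w^{2} + 2} + 4 \sqrt{3 w^{2} + 2}}, which equals G'(w).

G(w) = - \frac{\sqrt{w^{2} + \frac{2}{3}}}{2} + \frac{\log{\left(\frac{w^{2}}{2} + 1 \right)}}{2} + 2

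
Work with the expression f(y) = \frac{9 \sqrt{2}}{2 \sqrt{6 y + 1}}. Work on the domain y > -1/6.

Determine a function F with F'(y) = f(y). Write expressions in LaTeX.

An antiderivative is F(y) = \frac{3 \sqrt{2} \sqrt{6 y + 1}}{2}.

Any candidate F(y) must reproduce f(y) exactly when differentiated.
Check: d/dy[\frac{3 \sqrt{2} \sqrt{6 y + 1}}{2}] = \frac{9 \sqrt{2}}{2 \sqrt{6 y + 1}} = f(y).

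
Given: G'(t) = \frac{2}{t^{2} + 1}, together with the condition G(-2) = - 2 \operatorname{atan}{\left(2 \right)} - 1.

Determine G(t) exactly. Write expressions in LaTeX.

Differentiate the proposed G(t) back; it has to land on the given G'(t).
A general antiderivative is 2 \operatorname{atan}{\left(t \right)} + C.
The condition gives C = - 2 \operatorname{atan}{\left(2 \right)} - 1 - (- 2 \operatorname{atan}{\left(2 \right)}) = -1.
So G(t) = 2 \operatorname{atan}{\left(t \right)} - 1.
Check: d/dt[2 \operatorname{atan}{\left(t \right)} - 1] = \frac{2}{t^{2} + 1} = G'(t).

G(t) = 2 \operatorname{atan}{\left(t \right)} - 1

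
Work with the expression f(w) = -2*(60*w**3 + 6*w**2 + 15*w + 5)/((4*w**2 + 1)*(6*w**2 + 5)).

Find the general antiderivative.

F(w) = -5*log(2*w**2 + 5/3)/2 - atan(2*w) + C

A candidate is checked by its d/dw: the result must match f(w).
Check: d/dw[-5*log(2*w**2 + 5/3)/2 - atan(2*w)] = (-120*w**3 - 12*w**2 - 30*w - 10)/(24*w**4 + 26*w**2 + 5), which equals f(w).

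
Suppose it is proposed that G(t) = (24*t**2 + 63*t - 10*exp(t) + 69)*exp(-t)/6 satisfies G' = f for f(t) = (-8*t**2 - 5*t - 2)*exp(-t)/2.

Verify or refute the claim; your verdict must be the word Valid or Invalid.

d/dt[G] = (-8*t**2 - 5*t - 2)*exp(-t)/2
This equals f(t) exactly, so the claim holds.

Valid - differentiating G returns exactly f.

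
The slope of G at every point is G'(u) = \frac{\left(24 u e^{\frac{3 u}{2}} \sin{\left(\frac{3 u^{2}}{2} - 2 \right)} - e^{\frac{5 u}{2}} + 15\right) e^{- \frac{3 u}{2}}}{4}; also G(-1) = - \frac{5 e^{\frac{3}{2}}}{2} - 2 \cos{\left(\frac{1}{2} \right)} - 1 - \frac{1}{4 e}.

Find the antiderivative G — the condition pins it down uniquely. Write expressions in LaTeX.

Check a candidate G(u) by differentiating: d/du[G] must match the given G'(u).
A general antiderivative is - \frac{e^{u}}{4} - 2 \cos{\left(\frac{3 u^{2}}{2} - 2 \right)} - \frac{5 e^{- \frac{3 u}{2}}}{2} + C.
The condition gives C = - \frac{5 e^{\frac{3}{2}}}{2} - 2 \cos{\left(\frac{1}{2} \right)} - 1 - \frac{1}{4 e} - (- \frac{5 e^{\frac{3}{2}}}{2} - 2 \cos{\left(\frac{1}{2} \right)} - \frac{1}{4 e}) = -1.
So G(u) = - \frac{e^{u}}{4} - 2 \cos{\left(\frac{3 u^{2}}{2} - 2 \right)} - 1 - \frac{5 e^{- \frac{3 u}{2}}}{2}.
Check: d/du[- \frac{e^{u}}{4} - 2 \cos{\left(\frac{3 u^{2}}{2} - 2 \right)} - 1 - \frac{5 e^{- \frac{3 u}{2}}}{2}] = \frac{\left(24 u e^{\frac{3 u}{2}} \sin{\left(\frac{3 u^{2}}{2} - 2 \right)} - e^{\frac{5 u}{2}} + 15\right) e^{- \frac{3 u}{2}}}{4} = G'(u).

G(u) = - \frac{e^{u}}{4} - 2 \cos{\left(\frac{3 u^{2}}{2} - 2 \right)} - 1 - \frac{5 e^{- \frac{3 u}{2}}}{2}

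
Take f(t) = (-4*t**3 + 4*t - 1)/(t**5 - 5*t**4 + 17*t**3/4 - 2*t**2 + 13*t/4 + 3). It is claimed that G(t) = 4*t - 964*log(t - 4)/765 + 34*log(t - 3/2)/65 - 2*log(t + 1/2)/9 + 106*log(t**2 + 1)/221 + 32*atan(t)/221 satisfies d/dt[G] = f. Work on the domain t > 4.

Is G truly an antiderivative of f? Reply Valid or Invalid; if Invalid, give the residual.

d/dt[G] = (16*t**5 - 80*t**4 + 52*t**3 - 32*t**2 + 68*t + 44)/(4*t**5 - 20*t**4 + 17*t**3 - 8*t**2 + 13*t + 12)
d/dt[G] - f(t) = 4 != 0.

Invalid: d/dt[G] - f = 4, which is not 0.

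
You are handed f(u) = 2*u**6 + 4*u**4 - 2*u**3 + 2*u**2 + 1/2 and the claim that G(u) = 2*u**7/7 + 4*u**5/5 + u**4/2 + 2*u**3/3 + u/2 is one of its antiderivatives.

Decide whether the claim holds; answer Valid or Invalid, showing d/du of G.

Invalid: d/du[G] - f = 4*u**3, which is not 0.

d/du[G] = 2*u**6 + 4*u**4 + 2*u**3 + 2*u**2 + 1/2
d/du[G] - f(u) = 4*u**3 != 0.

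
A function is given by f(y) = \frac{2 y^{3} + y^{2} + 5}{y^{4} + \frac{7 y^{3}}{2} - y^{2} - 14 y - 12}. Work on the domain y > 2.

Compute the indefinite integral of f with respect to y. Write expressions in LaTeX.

The denominator factors as \left(y - 2\right) \left(y + 2\right)^{2} \left(2 y + 3\right); partial fractions split f into directly integrable pieces: - \frac{8}{7 \left(2 y + 3\right)} + \frac{17}{8 \left(y + 2\right)} - \frac{7}{2 \left(y + 2\right)^{2}} + \frac{25}{56 \left(y - 2\right)}.
Check: d/dy[\frac{25 y \log{\left(y - 2 \right)} - 32 y \log{\left(y + \frac{3}{2} \right)} + 119 y \log{\left(y + 2 \right)} + 50 \log{\left(y - 2 \right)} - 64 \log{\left(y + \frac{3}{2} \right)} + 238 \log{\left(y + 2 \right)} + 196}{56 \left(y + 2\right)}] = \frac{4 y^{3} + 2 y^{2} + 10}{2 y^{4} + 7 y^{3} - 2 y^{2} - 28 y - 24}, which equals f(y).

F(y) = \frac{25 y \log{\left(y - 2 \right)} - 32 y \log{\left(y + \frac{3}{2} \right)} + 119 y \log{\left(y + 2 \right)} + 50 \log{\left(y - 2 \right)} - 64 \log{\left(y + \frac{3}{2} \right)} + 238 \log{\left(y + 2 \right)} + 196}{56 \left(y + 2\right)} + C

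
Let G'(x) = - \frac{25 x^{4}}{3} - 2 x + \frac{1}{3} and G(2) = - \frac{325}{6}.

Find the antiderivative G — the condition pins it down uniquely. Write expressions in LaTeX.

G(x) = - \frac{5 x^{5}}{3} - x^{2} + \frac{x}{3} + \frac{5}{2}

Integrate term by term and add the pieces.
A general antiderivative is - \frac{5 x^{5}}{3} - x^{2} + \frac{x}{3} + 2 + C.
The condition gives C = - \frac{325}{6} - (- \frac{164}{3}) = \frac{1}{2}.
So G(x) = - \frac{5 x^{5}}{3} - x^{2} + \frac{x}{3} + \frac{5}{2}.
Check: d/dx[- \frac{5 x^{5}}{3} - x^{2} + \frac{x}{3} + \frac{5}{2}] = - \frac{25 x^{4}}{3} - 2 x + \frac{1}{3} = G'(x).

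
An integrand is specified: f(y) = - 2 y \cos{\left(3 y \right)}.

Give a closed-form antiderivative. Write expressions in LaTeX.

Check any antiderivative F(y) by computing F'(y) and comparing it with f(y).
Check: d/dy[- \frac{2 y \sin{\left(3 y \right)}}{3} - \frac{2 \cos{\left(3 y \right)}}{9}] = - 2 y \cos{\left(3 y \right)} = f(y).

An antiderivative is F(y) = - \frac{2 y \sin{\left(3 y \right)}}{3} - \frac{2 \cos{\left(3 y \right)}}{9}.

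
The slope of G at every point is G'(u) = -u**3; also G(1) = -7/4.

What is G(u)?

G(u) = -u**4/4 - 3/2

A first test for any G(u): its u-derivative must equal the given G'(u).
A general antiderivative is -u**4/4 - 1/2 + C.
The condition gives C = -7/4 - (-3/4) = -1.
So G(u) = -u**4/4 - 3/2.
Check: d/du[-u**4/4 - 3/2] = -u**3 = G'(u).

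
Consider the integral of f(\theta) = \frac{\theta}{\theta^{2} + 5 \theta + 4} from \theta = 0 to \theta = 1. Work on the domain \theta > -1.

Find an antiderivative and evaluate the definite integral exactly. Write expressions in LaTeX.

Antiderivative: F(\theta) = - \frac{\log{\left(\theta + 1 \right)} - 4 \log{\left(\theta + 4 \right)}}{3}; value = - \frac{4 \log{\left(4 \right)}}{3} - \frac{\log{\left(2 \right)}}{3} + \frac{4 \log{\left(5 \right)}}{3}

The denominator factors as \left(\theta + 1\right) \left(\theta + 4\right); partial fractions split f into directly integrable pieces: \frac{4}{3 \left(\theta + 4\right)} - \frac{1}{3 \left(\theta + 1\right)}.
F(\theta) = - \frac{\log{\left(\theta + 1 \right)} - 4 \log{\left(\theta + 4 \right)}}{3} is an antiderivative of f.
Check: d/d\theta[- \frac{\log{\left(\theta + 1 \right)} - 4 \log{\left(\theta + 4 \right)}}{3}] = \frac{\theta}{\theta^{2} + 5 \theta + 4} = f(\theta).
F(1) = - \frac{\log{\left(2 \right)}}{3} + \frac{4 \log{\left(5 \right)}}{3}; F(0) = \frac{4 \log{\left(4 \right)}}{3}.
Integral = F(1) - F(0) = - \frac{4 \log{\left(4 \right)}}{3} - \frac{\log{\left(2 \right)}}{3} + \frac{4 \log{\left(5 \right)}}{3}.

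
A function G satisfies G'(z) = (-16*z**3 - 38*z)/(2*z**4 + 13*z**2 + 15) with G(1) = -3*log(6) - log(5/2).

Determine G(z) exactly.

Since d/dz undoes antidifferentiation here, G(z) must give back the stated G'(z).
A general antiderivative is -log(z**2 + 3/2) - 3*log(z**2 + 5) + C.
The condition gives C = -3*log(6) - log(5/2) - (-3*log(6) - log(5/2)) = 0.
So G(z) = -log(z**2 + 3/2) - 3*log(z**2 + 5).
Check: d/dz[-log(z**2 + 3/2) - 3*log(z**2 + 5)] = (-16*z**3 - 38*z)/(2*z**4 + 13*z**2 + 15) = G'(z).

G(z) = -log(z**2 + 3/2) - 3*log(z**2 + 5)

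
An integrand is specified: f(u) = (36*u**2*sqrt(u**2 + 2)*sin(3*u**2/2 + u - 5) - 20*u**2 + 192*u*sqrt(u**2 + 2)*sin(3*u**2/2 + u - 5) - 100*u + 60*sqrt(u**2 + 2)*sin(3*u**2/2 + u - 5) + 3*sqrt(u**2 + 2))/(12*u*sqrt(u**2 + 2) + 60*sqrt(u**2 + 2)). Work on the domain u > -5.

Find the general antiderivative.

F(u) = -5*sqrt(u**2 + 2)/3 + log(u + 5)/4 - cos(3*u**2/2 + u - 5) + C

An antiderivative F(u) passes only if d/du[F] lands on f(u) exactly.
Check: d/du[-5*sqrt(u**2 + 2)/3 + log(u + 5)/4 - cos(3*u**2/2 + u - 5)] = (36*u**2*sqrt(u**2 + 2)*sin(3*u**2/2 + u - 5) - 20*u**2 + 192*u*sqrt(u**2 + 2)*sin(3*u**2/2 + u - 5) - 100*u + 60*sqrt(u**2 + 2)*sin(3*u**2/2 + u - 5) + 3*sqrt(u**2 + 2))/(12*u*sqrt(u**2 + 2) + 60*sqrt(u**2 + 2)) = f(u).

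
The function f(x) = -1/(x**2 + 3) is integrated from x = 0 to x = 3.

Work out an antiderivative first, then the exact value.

A first test for any F(x): its x-derivative must equal f(x) identically.
F(x) = -sqrt(3)*atan(sqrt(3)*x/3)/3 is an antiderivative of f.
Check: d/dx[-sqrt(3)*atan(sqrt(3)*x/3)/3] = -1/(x**2 + 3) = f(x).
F(3) = -sqrt(3)*pi/9; F(0) = 0.
Integral = F(3) - F(0) = -sqrt(3)*pi/9.

Antiderivative: F(x) = -sqrt(3)*atan(sqrt(3)*x/3)/3; value = -sqrt(3)*pi/9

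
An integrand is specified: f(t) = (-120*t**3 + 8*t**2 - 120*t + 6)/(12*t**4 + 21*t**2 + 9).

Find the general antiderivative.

Any candidate F(t) must reproduce f(t) exactly when differentiated.
Check: d/dt[-5*log(4*t**2 + 3) + 2*atan(t)/3] = (-120*t**3 + 8*t**2 - 120*t + 6)/(12*t**4 + 21*t**2 + 9) = f(t).

F(t) = -5*log(4*t**2 + 3) + 2*atan(t)/3 + C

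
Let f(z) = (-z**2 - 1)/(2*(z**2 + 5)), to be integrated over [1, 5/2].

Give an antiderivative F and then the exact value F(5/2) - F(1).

For F(z) to be correct the identity F'(z) - f(z) = 0 must hold.
F(z) = -z/2 + 2*sqrt(5)*atan(sqrt(5)*z/5)/5 is an antiderivative of f.
Check: d/dz[-z/2 + 2*sqrt(5)*atan(sqrt(5)*z/5)/5] = (-z**2 - 1)/(2*z**2 + 10), which equals f(z).
F(5/2) = -5/4 + 2*sqrt(5)*atan(sqrt(5)/2)/5; F(1) = -1/2 + 2*sqrt(5)*atan(sqrt(5)/5)/5.
Integral = F(5/2) - F(1) = -3/4 - 2*sqrt(5)*atan(sqrt(5)/5)/5 + 2*sqrt(5)*atan(sqrt(5)/2)/5.

Antiderivative: F(z) = -z/2 + 2*sqrt(5)*atan(sqrt(5)*z/5)/5; value = -3/4 - 2*sqrt(5)*atan(sqrt(5)/5)/5 + 2*sqrt(5)*atan(sqrt(5)/2)/5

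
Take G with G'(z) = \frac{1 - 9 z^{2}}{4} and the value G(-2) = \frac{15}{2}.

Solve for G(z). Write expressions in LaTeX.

G(z) = \frac{- 3 z^{3} + z + 8}{4}

A candidate passes only if d/dz[G] lands on the given G'(z) exactly.
A general antiderivative is - \frac{3 z^{3}}{4} + \frac{z}{4} + C.
The condition gives C = \frac{15}{2} - (\frac{11}{2}) = 2.
So G(z) = \frac{- 3 z^{3} + z + 8}{4}.
Check: d/dz[\frac{- 3 z^{3} + z + 8}{4}] = \frac{1}{4} - \frac{9 z^{2}}{4}, which equals G'(z).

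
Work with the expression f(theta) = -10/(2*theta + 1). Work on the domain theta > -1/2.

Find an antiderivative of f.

Any candidate F(theta) must reproduce f(theta) exactly when differentiated.
Check: d/dtheta[-5*log(3*theta + 3/2)] = -10/(2*theta + 1) = f(theta).

An antiderivative is F(theta) = -5*log(3*theta + 3/2).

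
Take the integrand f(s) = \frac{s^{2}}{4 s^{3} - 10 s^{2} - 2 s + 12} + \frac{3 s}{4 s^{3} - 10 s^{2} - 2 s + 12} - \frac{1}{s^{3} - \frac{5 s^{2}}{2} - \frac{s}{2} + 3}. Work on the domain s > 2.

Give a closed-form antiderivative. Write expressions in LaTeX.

Factor the denominator (2 \left(s - 2\right) \left(s + 1\right) \left(2 s - 3\right)) and decompose: f = - \frac{11}{10 \left(2 s - 3\right)} - \frac{1}{5 \left(s + 1\right)} + \frac{1}{s - 2}; each piece integrates to a log, atan, or power term.
Check: d/ds[- \frac{- 20 \log{\left(s - 2 \right)} + 11 \log{\left(s - \frac{3}{2} \right)} + 4 \log{\left(s + 1 \right)}}{20}] = \frac{s^{2} + 3 s - 4}{4 s^{3} - 10 s^{2} - 2 s + 12}, which equals f(s).

An antiderivative is F(s) = - \frac{- 20 \log{\left(s - 2 \right)} + 11 \log{\left(s - \frac{3}{2} \right)} + 4 \log{\left(s + 1 \right)}}{20}.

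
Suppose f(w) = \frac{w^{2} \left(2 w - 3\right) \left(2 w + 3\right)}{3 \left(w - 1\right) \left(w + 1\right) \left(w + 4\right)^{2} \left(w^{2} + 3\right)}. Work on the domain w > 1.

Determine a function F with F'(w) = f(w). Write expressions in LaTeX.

An antiderivative is F(w) = - \frac{\log{\left(w - 1 \right)}}{120} + \frac{5 \log{\left(w + 1 \right)}}{216} - \frac{6392 \log{\left(w + 4 \right)}}{48735} + \frac{21 \log{\left(w^{2} + 3 \right)}}{361} - \frac{91 \sqrt{3} \operatorname{atan}{\left(\frac{\sqrt{3} w}{3} \right)}}{1444} - \frac{176}{171 w + 684}.

Factor the denominator (3 \left(w - 1\right) \left(w + 1\right) \left(w + 4\right)^{2} \left(w^{2} + 3\right)) and decompose: f = \frac{21 \left(8 w - 13\right)}{1444 \left(w^{2} + 3\right)} - \frac{6392}{48735 \left(w + 4\right)} + \frac{176}{171 \left(w + 4\right)^{2}} + \frac{5}{216 \left(w + 1\right)} - \frac{1}{120 \left(w - 1\right)}; each piece integrates to a log, atan, or power term.
Check: d/dw[- \frac{\log{\left(w - 1 \right)}}{120} + \frac{5 \log{\left(w + 1 \right)}}{216} - \frac{6392 \log{\left(w + 4 \right)}}{48735} + \frac{21 \log{\left(w^{2} + 3 \right)}}{361} - \frac{91 \sqrt{3} \operatorname{atan}{\left(\frac{\sqrt{3} w}{3} \right)}}{1444} - \frac{176}{171 w + 684}] = \frac{4 w^{4} - 9 w^{2}}{3 w^{6} + 24 w^{5} + 54 w^{4} + 48 w^{3} + 87 w^{2} - 72 w - 144}, which equals f(w).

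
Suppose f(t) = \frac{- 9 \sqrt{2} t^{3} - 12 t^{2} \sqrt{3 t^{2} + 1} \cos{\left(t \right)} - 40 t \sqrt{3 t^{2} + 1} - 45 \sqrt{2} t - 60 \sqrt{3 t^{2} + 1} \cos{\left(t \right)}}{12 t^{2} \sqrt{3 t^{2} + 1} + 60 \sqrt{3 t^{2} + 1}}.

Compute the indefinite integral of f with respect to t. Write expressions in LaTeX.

F(t) = - \frac{\sqrt{\frac{3 t^{2}}{2} + \frac{1}{2}}}{2} - \frac{5 \log{\left(t^{2} + 5 \right)}}{3} - \sin{\left(t \right)} + C

For F(t) to be correct the identity F'(t) - f(t) = 0 must hold.
Check: d/dt[- \frac{\sqrt{\frac{3 t^{2}}{2} + \frac{1}{2}}}{2} - \frac{5 \log{\left(t^{2} + 5 \right)}}{3} - \sin{\left(t \right)}] = \frac{- 9 \sqrt{2} t^{3} - 12 t^{2} \sqrt{3 t^{2} + 1} \cos{\left(t \right)} - 40 t \sqrt{3 t^{2} + 1} - 45 \sqrt{2} t - 60 \sqrt{3 t^{2} + 1} \cos{\left(t \right)}}{12 t^{2} \sqrt{3 t^{2} + 1} + 60 \sqrt{3 t^{2} + 1}} = f(t).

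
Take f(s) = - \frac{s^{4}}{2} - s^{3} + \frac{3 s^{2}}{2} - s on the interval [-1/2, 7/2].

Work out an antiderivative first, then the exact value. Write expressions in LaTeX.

The integrand splits into summands that can be handled one at a time.
F(s) = \frac{s^{2} \left(- 2 s^{3} - 5 s^{2} + 10 s - 10\right)}{20} is an antiderivative of f.
Check: d/ds[\frac{s^{2} \left(- 2 s^{3} - 5 s^{2} + 10 s - 10\right)}{20}] = - \frac{s^{4}}{2} - s^{3} + \frac{3 s^{2}}{2} - s = f(s).
F(7/2) = - \frac{2989}{40}; F(-1/2) = - \frac{1}{5}.
Integral = F(7/2) - F(-1/2) = - \frac{2981}{40}.

Antiderivative: F(s) = \frac{s^{2} \left(- 2 s^{3} - 5 s^{2} + 10 s - 10\right)}{20}; value = - \frac{2981}{40}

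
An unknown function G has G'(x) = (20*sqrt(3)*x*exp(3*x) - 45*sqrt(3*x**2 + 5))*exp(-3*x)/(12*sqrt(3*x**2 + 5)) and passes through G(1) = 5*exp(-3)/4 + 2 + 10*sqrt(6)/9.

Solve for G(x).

G(x) = 5*sqrt(x**2 + 5/3)/3 + 2 + 5*exp(-3*x)/4

The proposed G(x) is checked by its d/dx: the result must match the given G'(x).
A general antiderivative is 5*sqrt(x**2 + 5/3)/3 + 5*exp(-3*x)/4 + C.
The condition gives C = 5*exp(-3)/4 + 2 + 10*sqrt(6)/9 - (5*exp(-3)/4 + 10*sqrt(6)/9) = 2.
So G(x) = 5*sqrt(x**2 + 5/3)/3 + 2 + 5*exp(-3*x)/4.
Check: d/dx[5*sqrt(x**2 + 5/3)/3 + 2 + 5*exp(-3*x)/4] = (20*sqrt(3)*x*exp(3*x) - 45*sqrt(3*x**2 + 5))*exp(-3*x)/(12*sqrt(3*x**2 + 5)) = G'(x).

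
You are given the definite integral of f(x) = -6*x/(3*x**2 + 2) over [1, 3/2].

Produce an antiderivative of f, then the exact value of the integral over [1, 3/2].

The substitution u = 3*x**2/2 + 1 works: f is exactly (dF/du)*(du/dx) for that inner function.
F(x) = -log(3*x**2/2 + 1) is an antiderivative of f.
Check: d/dx[-log(3*x**2/2 + 1)] = -6*x/(3*x**2 + 2) = f(x).
F(3/2) = -log(35/8); F(1) = -log(5/2).
Integral = F(3/2) - F(1) = -log(35/8) + log(5/2).

Antiderivative: F(x) = -log(3*x**2/2 + 1); value = -log(35/8) + log(5/2)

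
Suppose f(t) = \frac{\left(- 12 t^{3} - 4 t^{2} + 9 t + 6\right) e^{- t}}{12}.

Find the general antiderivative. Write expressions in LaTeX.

f has the shape u'v + uv' for u = t^{3} + \frac{10 t^{2}}{3} + \frac{71 t}{12} + \frac{65}{12} and v = e^{- t} — it is the derivative of the product u*v.
Check: d/dt[\frac{\left(12 t^{3} + 40 t^{2} + 71 t + 65\right) e^{- t}}{12}] = \frac{\left(- 12 t^{3} - 4 t^{2} + 9 t + 6\right) e^{- t}}{12} = f(t).

F(t) = \frac{\left(12 t^{3} + 40 t^{2} + 71 t + 65\right) e^{- t}}{12} + C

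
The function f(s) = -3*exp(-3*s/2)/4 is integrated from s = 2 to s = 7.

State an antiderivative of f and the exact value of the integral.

A candidate is checked by its d/ds: the result must match f(s).
F(s) = exp(-3*s/2)/2 is an antiderivative of f.
Check: d/ds[exp(-3*s/2)/2] = -3*exp(-3*s/2)/4 = f(s).
F(7) = exp(-21/2)/2; F(2) = exp(-3)/2.
Integral = F(7) - F(2) = -exp(-3)/2 + exp(-21/2)/2.

Antiderivative: F(s) = exp(-3*s/2)/2; value = -exp(-3)/2 + exp(-21/2)/2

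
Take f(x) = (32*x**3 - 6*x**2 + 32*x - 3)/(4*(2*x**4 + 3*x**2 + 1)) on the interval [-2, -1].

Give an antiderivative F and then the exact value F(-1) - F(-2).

Any candidate F(x) must reproduce f(x) exactly when differentiated.
F(x) = 2*log(x**2 + 1/2) - 3*atan(x)/4 is an antiderivative of f.
Check: d/dx[2*log(x**2 + 1/2) - 3*atan(x)/4] = (32*x**3 - 6*x**2 + 32*x - 3)/(8*x**4 + 12*x**2 + 4), which equals f(x).
F(-1) = 3*pi/16 + 2*log(3/2); F(-2) = 3*atan(2)/4 + 2*log(9/2).
Integral = F(-1) - F(-2) = -2*log(9/2) - 3*atan(2)/4 + 3*pi/16 + 2*log(3/2).

Antiderivative: F(x) = 2*log(x**2 + 1/2) - 3*atan(x)/4; value = -2*log(9/2) - 3*atan(2)/4 + 3*pi/16 + 2*log(3/2)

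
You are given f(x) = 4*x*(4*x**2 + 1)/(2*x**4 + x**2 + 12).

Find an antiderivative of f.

An antiderivative is F(x) = 2*log(x**4 + x**2/2 + 6).

f matches the chain-rule pattern g'(h)*h' with inner function h(x) = x**4 + x**2/2 + 6; substituting u = h(x) collapses the integral.
Check: d/dx[2*log(x**4 + x**2/2 + 6)] = (16*x**3 + 4*x)/(2*x**4 + x**2 + 12), which equals f(x).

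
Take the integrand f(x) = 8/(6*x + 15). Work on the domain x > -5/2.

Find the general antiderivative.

Any candidate F(x) must reproduce f(x) exactly when differentiated.
Check: d/dx[4*log(2*x + 5)/3] = 8/(6*x + 15) = f(x).

F(x) = 4*log(2*x + 5)/3 + C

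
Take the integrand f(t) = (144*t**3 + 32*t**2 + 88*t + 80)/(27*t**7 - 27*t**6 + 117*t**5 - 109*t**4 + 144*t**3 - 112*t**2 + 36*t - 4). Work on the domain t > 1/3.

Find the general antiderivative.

Any candidate F(t) must reproduce f(t) exactly when differentiated.
Check: d/dt[4*(-4*t - 1)/((3*t - 1)**2*(t**2 + 2))] = (144*t**3 + 32*t**2 + 88*t + 80)/(27*t**7 - 27*t**6 + 117*t**5 - 109*t**4 + 144*t**3 - 112*t**2 + 36*t - 4) = f(t).

F(t) = 4*(-4*t - 1)/((3*t - 1)**2*(t**2 + 2)) + C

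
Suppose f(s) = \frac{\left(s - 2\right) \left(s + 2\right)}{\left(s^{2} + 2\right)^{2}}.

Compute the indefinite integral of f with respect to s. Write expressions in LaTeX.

For F(s) to be correct the identity F'(s) - f(s) = 0 must hold.
Check: d/ds[- \frac{\sqrt{2} s^{2} \operatorname{atan}{\left(\frac{\sqrt{2} s}{2} \right)} + 6 s + 2 \sqrt{2} \operatorname{atan}{\left(\frac{\sqrt{2} s}{2} \right)}}{4 \left(s^{2} + 2\right)}] = \frac{s^{2} - 4}{s^{4} + 4 s^{2} + 4}, which equals f(s).

F(s) = - \frac{\sqrt{2} s^{2} \operatorname{atan}{\left(\frac{\sqrt{2} s}{2} \right)} + 6 s + 2 \sqrt{2} \operatorname{atan}{\left(\frac{\sqrt{2} s}{2} \right)}}{4 \left(s^{2} + 2\right)} + C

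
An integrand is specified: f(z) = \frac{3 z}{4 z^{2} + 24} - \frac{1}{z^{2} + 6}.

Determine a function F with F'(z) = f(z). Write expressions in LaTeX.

An antiderivative is F(z) = - \frac{- 9 \log{\left(z^{2} + 6 \right)} + 4 \sqrt{6} \operatorname{atan}{\left(\frac{\sqrt{6} z}{6} \right)}}{24}.

The integrand splits into summands that can be handled one at a time.
Check: d/dz[- \frac{- 9 \log{\left(z^{2} + 6 \right)} + 4 \sqrt{6} \operatorname{atan}{\left(\frac{\sqrt{6} z}{6} \right)}}{24}] = \frac{3 z - 4}{4 z^{2} + 24}, which equals f(z).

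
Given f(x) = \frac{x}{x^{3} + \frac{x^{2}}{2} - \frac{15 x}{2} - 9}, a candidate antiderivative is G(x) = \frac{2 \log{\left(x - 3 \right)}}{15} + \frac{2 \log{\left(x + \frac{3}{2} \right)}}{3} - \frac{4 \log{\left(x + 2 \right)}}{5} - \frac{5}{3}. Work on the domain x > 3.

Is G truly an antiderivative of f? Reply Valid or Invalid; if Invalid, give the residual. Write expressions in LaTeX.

d/dx[G] = \frac{2 x}{2 x^{3} + x^{2} - 15 x - 18}
This equals f(x) exactly, so the claim holds.

Valid. The derivative of G reproduces f.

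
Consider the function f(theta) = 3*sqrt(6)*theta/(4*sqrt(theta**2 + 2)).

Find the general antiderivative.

f matches the chain-rule pattern g'(h)*h' with inner function h(theta) = 3*theta**2/2 + 3; substituting u = h(theta) collapses the integral.
Check: d/dtheta[3*sqrt(6)*sqrt(theta**2 + 2)/4] = 3*sqrt(6)*theta/(4*sqrt(theta**2 + 2)) = f(theta).

F(theta) = 3*sqrt(6)*sqrt(theta**2 + 2)/4 + C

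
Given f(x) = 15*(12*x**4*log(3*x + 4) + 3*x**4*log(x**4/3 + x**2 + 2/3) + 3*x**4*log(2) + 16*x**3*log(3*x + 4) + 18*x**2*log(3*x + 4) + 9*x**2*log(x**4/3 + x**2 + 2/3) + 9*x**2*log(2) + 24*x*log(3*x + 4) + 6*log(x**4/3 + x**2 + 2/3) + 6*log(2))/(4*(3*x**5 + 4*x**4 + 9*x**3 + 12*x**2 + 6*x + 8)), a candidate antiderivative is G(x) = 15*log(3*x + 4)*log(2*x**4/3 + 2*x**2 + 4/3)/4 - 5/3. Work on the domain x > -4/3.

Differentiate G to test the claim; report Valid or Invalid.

Valid - the claim checks out under differentiation.

d/dx[G] = (180*x**4*log(3*x + 4) + 45*x**4*log(x**4/3 + x**2 + 2/3) + 45*x**4*log(2) + 240*x**3*log(3*x + 4) + 270*x**2*log(3*x + 4) + 135*x**2*log(x**4/3 + x**2 + 2/3) + 135*x**2*log(2) + 360*x*log(3*x + 4) + 90*log(x**4/3 + x**2 + 2/3) + 90*log(2))/(12*x**5 + 16*x**4 + 36*x**3 + 48*x**2 + 24*x + 32)
This equals f(x) exactly, so the claim holds.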